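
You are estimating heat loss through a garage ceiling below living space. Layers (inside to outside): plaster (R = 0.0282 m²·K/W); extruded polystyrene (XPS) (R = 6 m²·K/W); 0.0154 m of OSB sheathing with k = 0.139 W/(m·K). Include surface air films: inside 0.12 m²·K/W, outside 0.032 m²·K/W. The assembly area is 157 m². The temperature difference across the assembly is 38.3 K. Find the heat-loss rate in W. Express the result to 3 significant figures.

956 W

0.0154/0.139 = 0.1108
R_total = 0.12 + 0.0282 + 6 + 0.1108 + 0.032 = 6.291 m²·K/W
Q = A·ΔT/R = 157 × 38.3 / 6.291 = 955.8 W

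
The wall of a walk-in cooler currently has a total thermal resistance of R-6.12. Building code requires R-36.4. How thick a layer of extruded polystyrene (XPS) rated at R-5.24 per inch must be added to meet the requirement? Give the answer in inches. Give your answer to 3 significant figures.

5.78 in

ΔR = 36.4 − 6.12 = 30.28 ft²·°F·h/BTU
L = ΔR / (R/in) = 30.28/5.24 = 5.779 in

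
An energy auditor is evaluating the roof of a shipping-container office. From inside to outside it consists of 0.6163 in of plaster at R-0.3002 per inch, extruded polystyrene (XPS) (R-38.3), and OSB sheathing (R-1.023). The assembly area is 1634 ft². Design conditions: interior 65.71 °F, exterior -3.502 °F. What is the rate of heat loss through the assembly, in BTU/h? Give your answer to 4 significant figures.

2863 BTU/h

0.6163 × 0.3002 = 0.18501
R_total = 0.18501 + 38.3 + 1.023 = 39.508 ft²·°F·h/BTU
Q = A·ΔT/R = 1634 × (65.71 − (-3.502)) / 39.508 = 2862.5 BTU/h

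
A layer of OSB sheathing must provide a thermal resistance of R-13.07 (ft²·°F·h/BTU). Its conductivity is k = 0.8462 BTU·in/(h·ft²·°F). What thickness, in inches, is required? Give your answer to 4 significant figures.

11.06 in

L = R × k = 13.07 × 0.8462 = 11.06 in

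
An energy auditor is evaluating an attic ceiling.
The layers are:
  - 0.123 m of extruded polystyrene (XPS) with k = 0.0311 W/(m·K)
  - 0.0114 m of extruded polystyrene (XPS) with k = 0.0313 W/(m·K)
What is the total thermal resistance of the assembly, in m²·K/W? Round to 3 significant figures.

0.123/0.0311 = 3.955
0.0114/0.0313 = 0.3642
R_total = 3.955 + 0.3642 = 4.319 m²·K/W

4.32 m²·K/W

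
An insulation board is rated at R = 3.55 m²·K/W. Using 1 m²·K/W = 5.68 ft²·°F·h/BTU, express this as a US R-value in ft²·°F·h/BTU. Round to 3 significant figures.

R_US = 3.55 × 5.68 = 20.16

20.2 ft²·°F·h/BTU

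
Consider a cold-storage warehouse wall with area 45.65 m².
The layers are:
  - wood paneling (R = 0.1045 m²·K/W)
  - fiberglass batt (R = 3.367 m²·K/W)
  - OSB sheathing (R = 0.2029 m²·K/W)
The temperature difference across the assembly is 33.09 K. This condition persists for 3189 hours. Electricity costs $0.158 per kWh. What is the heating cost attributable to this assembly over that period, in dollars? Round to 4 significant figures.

207.1 dollars

R_total = 0.1045 + 3.367 + 0.2029 = 3.6744 m²·K/W
Q = 45.65 × 33.09 / 3.6744 = 411.1 W
E = 411.1 W × 3189 h / 1000 = 1311 kWh
Cost = 1311 × 0.158 = $207.14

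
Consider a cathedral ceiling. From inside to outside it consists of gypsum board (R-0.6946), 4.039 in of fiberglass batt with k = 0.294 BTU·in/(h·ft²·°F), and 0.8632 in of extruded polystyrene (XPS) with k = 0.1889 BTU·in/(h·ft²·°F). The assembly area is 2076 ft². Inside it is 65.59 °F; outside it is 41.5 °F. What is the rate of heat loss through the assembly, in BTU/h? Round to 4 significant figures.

2632 BTU/h

4.039/0.294 = 13.738
0.8632/0.1889 = 4.5696
R_total = 0.6946 + 13.738 + 4.5696 = 19.002 ft²·°F·h/BTU
Q = A·ΔT/R = 2076 × (65.59 − 41.5) / 19.002 = 2631.8 BTU/h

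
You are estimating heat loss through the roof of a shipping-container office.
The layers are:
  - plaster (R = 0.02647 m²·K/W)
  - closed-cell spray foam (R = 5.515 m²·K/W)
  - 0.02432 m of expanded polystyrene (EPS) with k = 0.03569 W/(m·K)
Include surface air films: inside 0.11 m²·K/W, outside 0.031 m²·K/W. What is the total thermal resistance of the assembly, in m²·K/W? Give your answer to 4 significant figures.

6.364 m²·K/W

0.02432/0.03569 = 0.68142
R_total = 0.11 + 0.02647 + 5.515 + 0.68142 + 0.031 = 6.3639 m²·K/W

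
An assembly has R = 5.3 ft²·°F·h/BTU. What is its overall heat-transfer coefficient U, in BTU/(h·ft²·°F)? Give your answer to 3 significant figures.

U = 1/R = 1/5.3 = 0.1887

0.189 BTU/(h·ft²·°F)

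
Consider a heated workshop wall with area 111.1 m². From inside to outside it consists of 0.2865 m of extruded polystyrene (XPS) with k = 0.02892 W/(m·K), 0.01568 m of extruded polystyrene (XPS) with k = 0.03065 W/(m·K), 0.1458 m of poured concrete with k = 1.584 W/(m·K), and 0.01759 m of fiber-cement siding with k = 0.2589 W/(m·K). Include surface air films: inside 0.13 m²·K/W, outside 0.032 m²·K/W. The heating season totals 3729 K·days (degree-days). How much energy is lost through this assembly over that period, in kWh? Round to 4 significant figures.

0.2865/0.02892 = 9.9066
0.01568/0.03065 = 0.51158
0.1458/1.584 = 0.092045
0.01759/0.2589 = 0.067941
R_total = 0.13 + 9.9066 + 0.51158 + 0.092045 + 0.067941 + 0.032 = 10.74 m²·K/W
E = A × HDD × 24 / R / 1000 = 111.1 × 3729 × 24 / 10.74 / 1000 = 925.77 kWh

925.8 kWh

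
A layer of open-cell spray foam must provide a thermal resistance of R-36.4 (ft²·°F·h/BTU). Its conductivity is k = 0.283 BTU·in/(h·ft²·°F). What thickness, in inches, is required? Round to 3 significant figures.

10.3 in

L = R × k = 36.4 × 0.283 = 10.3 in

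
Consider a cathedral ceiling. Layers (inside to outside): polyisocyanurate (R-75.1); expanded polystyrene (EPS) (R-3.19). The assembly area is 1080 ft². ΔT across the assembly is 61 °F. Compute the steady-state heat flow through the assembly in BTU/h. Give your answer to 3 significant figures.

R_total = 75.1 + 3.19 = 78.29 ft²·°F·h/BTU
Q = A·ΔT/R = 1080 × 61 / 78.29 = 841.5 BTU/h

841 BTU/h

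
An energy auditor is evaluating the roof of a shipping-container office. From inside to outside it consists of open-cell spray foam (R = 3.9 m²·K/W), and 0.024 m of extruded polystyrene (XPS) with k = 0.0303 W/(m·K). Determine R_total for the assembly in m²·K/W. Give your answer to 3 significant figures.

4.69 m²·K/W

0.024/0.0303 = 0.7921
R_total = 3.9 + 0.7921 = 4.692 m²·K/W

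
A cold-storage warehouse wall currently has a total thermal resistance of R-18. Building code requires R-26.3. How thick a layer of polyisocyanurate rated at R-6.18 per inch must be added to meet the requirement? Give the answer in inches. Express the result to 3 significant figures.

ΔR = 26.3 − 18 = 8.3 ft²·°F·h/BTU
L = ΔR / (R/in) = 8.3/6.18 = 1.343 in

1.34 in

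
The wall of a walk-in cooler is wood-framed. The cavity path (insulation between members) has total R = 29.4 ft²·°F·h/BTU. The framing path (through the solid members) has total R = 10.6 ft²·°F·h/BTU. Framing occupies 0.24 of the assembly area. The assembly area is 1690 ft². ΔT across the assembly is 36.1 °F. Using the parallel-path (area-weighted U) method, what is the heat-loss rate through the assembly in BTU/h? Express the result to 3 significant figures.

U_eff = 0.76/29.4 + 0.24/10.6 = 0.02585 + 0.02264 = 0.04849
R_eff = 1/U_eff = 20.62 ft²·°F·h/BTU
Q = 1690 × 36.1 / 20.62 = 2958 BTU/h

2960 BTU/h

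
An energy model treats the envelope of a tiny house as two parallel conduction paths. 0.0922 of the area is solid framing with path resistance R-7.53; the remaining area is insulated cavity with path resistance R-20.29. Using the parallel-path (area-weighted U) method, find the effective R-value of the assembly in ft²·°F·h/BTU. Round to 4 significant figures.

U_eff = 0.9078/20.29 + 0.0922/7.53 = 0.044741 + 0.012244 = 0.056986
R_eff = 1/U_eff = 17.548 ft²·°F·h/BTU

17.55 ft²·°F·h/BTU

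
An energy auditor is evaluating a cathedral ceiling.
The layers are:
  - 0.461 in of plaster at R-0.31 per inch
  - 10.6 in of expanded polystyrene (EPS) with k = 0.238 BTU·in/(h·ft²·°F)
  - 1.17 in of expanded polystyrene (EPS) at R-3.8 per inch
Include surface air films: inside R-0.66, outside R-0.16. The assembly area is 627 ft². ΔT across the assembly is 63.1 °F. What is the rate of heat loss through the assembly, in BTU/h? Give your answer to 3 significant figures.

0.461 × 0.31 = 0.1429
10.6/0.238 = 44.54
1.17 × 3.8 = 4.446
R_total = 0.66 + 0.1429 + 44.54 + 4.446 + 0.16 = 49.95 ft²·°F·h/BTU
Q = A·ΔT/R = 627 × 63.1 / 49.95 = 792.1 BTU/h

792 BTU/h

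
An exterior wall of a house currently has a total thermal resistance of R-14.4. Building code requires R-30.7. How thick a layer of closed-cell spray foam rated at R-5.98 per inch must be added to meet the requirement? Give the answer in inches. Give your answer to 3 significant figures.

2.73 in

ΔR = 30.7 − 14.4 = 16.3 ft²·°F·h/BTU
L = ΔR / (R/in) = 16.3/5.98 = 2.726 in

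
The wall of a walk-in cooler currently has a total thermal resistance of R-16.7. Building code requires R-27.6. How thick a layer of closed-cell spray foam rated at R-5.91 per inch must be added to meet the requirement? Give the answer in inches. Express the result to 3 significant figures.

ΔR = 27.6 − 16.7 = 10.9 ft²·°F·h/BTU
L = ΔR / (R/in) = 10.9/5.91 = 1.844 in

1.84 in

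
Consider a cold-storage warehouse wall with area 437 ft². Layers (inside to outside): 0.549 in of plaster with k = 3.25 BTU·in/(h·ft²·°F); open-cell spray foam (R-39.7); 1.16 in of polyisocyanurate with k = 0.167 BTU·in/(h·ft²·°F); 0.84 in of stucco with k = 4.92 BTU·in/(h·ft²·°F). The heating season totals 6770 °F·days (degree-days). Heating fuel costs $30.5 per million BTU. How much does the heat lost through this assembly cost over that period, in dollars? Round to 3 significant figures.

46.1 dollars

0.549/3.25 = 0.1689
1.16/0.167 = 6.946
0.84/4.92 = 0.1707
R_total = 0.1689 + 39.7 + 6.946 + 0.1707 = 46.99 ft²·°F·h/BTU
E = A × HDD × 24 / R = 437 × 6770 × 24 / 46.99 = 1511000 BTU
Cost = 1511000/10⁶ × 30.5 = $46.09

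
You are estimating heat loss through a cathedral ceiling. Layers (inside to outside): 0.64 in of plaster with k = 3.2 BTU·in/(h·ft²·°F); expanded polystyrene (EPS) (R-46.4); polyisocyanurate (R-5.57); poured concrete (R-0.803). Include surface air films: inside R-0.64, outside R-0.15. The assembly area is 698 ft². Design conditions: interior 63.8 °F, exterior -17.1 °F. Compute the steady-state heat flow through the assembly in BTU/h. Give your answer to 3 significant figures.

0.64/3.2 = 0.2
R_total = 0.64 + 0.2 + 46.4 + 5.57 + 0.803 + 0.15 = 53.76 ft²·°F·h/BTU
Q = A·ΔT/R = 698 × (63.8 − (-17.1)) / 53.76 = 1050 BTU/h

1050 BTU/h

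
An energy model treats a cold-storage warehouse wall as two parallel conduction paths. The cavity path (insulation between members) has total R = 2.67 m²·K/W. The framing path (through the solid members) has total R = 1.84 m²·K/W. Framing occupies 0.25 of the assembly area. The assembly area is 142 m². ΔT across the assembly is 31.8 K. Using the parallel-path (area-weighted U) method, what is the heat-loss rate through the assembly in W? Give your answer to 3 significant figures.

1880 W

U_eff = 0.75/2.67 + 0.25/1.84 = 0.2809 + 0.1359 = 0.4168
R_eff = 1/U_eff = 2.399 m²·K/W
Q = 142 × 31.8 / 2.399 = 1882 W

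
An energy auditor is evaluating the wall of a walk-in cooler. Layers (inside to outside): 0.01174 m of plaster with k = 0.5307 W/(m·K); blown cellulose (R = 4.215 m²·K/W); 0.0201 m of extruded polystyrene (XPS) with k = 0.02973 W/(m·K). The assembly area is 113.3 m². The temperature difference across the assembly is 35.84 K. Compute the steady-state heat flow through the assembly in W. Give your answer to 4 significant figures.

826.5 W

0.01174/0.5307 = 0.022122
0.0201/0.02973 = 0.67608
R_total = 0.022122 + 4.215 + 0.67608 = 4.9132 m²·K/W
Q = A·ΔT/R = 113.3 × 35.84 / 4.9132 = 826.48 W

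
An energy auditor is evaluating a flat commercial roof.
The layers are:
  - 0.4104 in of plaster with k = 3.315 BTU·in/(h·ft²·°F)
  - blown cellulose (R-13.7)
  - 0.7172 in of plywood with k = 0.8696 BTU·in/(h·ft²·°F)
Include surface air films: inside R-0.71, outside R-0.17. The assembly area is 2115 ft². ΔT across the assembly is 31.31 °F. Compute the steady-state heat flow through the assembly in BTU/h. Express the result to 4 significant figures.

4264 BTU/h

0.4104/3.315 = 0.1238
0.7172/0.8696 = 0.82475
R_total = 0.71 + 0.1238 + 13.7 + 0.82475 + 0.17 = 15.529 ft²·°F·h/BTU
Q = A·ΔT/R = 2115 × 31.31 / 15.529 = 4264.4 BTU/h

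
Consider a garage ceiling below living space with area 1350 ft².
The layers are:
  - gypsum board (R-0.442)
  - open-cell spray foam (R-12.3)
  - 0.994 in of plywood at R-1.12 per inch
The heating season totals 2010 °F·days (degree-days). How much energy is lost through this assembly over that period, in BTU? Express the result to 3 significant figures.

0.994 × 1.12 = 1.113
R_total = 0.442 + 12.3 + 1.113 = 13.86 ft²·°F·h/BTU
E = A × HDD × 24 / R = 1350 × 2010 × 24 / 13.86 = 4700000 BTU

4700000 BTU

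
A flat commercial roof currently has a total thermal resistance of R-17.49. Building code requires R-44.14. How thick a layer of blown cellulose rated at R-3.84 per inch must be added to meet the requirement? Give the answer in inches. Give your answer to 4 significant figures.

ΔR = 44.14 − 17.49 = 26.65 ft²·°F·h/BTU
L = ΔR / (R/in) = 26.65/3.84 = 6.9401 in

6.940 in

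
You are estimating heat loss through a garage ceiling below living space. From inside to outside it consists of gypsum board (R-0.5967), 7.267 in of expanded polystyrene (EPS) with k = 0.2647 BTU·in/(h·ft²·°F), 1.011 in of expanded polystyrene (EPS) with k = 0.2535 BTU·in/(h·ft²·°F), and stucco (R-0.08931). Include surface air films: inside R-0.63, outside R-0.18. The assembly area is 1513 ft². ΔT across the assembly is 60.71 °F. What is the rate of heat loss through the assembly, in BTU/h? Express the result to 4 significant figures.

7.267/0.2647 = 27.454
1.011/0.2535 = 3.9882
R_total = 0.63 + 0.5967 + 27.454 + 3.9882 + 0.08931 + 0.18 = 32.938 ft²·°F·h/BTU
Q = A·ΔT/R = 1513 × 60.71 / 32.938 = 2788.7 BTU/h

2789 BTU/h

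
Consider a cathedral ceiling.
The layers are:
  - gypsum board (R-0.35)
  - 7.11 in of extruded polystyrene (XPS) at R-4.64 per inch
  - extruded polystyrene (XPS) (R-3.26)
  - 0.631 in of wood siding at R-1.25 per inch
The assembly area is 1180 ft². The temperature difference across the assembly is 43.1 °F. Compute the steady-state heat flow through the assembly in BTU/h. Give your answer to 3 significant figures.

7.11 × 4.64 = 32.99
0.631 × 1.25 = 0.7888
R_total = 0.35 + 32.99 + 3.26 + 0.7888 = 37.39 ft²·°F·h/BTU
Q = A·ΔT/R = 1180 × 43.1 / 37.39 = 1360 BTU/h

1360 BTU/h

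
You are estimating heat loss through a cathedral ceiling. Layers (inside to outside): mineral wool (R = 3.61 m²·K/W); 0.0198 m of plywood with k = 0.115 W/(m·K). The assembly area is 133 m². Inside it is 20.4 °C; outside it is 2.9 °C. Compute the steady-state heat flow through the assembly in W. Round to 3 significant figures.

0.0198/0.115 = 0.1722
R_total = 3.61 + 0.1722 = 3.782 m²·K/W
Q = A·ΔT/R = 133 × (20.4 − 2.9) / 3.782 = 615.4 W

615 W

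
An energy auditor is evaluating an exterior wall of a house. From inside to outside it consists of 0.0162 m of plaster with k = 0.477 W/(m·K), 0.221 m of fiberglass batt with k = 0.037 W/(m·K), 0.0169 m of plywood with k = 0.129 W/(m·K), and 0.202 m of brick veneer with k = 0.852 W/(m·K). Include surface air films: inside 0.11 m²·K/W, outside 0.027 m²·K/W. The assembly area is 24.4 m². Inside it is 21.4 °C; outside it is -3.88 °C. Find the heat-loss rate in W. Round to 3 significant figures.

0.0162/0.477 = 0.03396
0.221/0.037 = 5.973
0.0169/0.129 = 0.131
0.202/0.852 = 0.2371
R_total = 0.11 + 0.03396 + 5.973 + 0.131 + 0.2371 + 0.027 = 6.512 m²·K/W
Q = A·ΔT/R = 24.4 × (21.4 − (-3.88)) / 6.512 = 94.72 W

94.7 W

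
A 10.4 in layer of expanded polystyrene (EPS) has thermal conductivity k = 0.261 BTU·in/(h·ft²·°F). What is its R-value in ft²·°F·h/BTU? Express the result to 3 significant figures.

R = L/k = 10.4/0.261 = 39.85 ft²·°F·h/BTU

39.8 ft²·°F·h/BTU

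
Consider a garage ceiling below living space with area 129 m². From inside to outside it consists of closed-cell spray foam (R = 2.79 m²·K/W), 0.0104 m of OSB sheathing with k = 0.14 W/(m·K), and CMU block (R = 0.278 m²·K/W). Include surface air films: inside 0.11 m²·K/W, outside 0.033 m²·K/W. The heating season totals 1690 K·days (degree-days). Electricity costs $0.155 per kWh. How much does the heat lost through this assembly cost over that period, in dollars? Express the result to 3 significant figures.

0.0104/0.14 = 0.07429
R_total = 0.11 + 2.79 + 0.07429 + 0.278 + 0.033 = 3.285 m²·K/W
E = A × HDD × 24 / R / 1000 = 129 × 1690 × 24 / 3.285 / 1000 = 1593 kWh
Cost = 1593 × 0.155 = $246.9

247 dollars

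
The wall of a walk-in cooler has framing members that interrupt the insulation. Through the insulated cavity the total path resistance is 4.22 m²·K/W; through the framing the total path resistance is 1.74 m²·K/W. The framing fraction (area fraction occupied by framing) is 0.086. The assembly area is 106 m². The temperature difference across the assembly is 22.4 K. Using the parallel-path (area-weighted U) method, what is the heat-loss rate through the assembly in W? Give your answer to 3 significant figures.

632 W

U_eff = 0.914/4.22 + 0.086/1.74 = 0.2166 + 0.04943 = 0.266
R_eff = 1/U_eff = 3.759 m²·K/W
Q = 106 × 22.4 / 3.759 = 631.6 W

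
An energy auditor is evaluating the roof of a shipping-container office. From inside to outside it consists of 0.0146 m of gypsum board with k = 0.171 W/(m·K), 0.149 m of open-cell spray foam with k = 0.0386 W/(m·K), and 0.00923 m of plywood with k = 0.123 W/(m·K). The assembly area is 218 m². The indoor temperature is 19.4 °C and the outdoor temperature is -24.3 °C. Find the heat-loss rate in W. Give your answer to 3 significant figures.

2370 W

0.0146/0.171 = 0.08538
0.149/0.0386 = 3.86
0.00923/0.123 = 0.07504
R_total = 0.08538 + 3.86 + 0.07504 = 4.021 m²·K/W
Q = A·ΔT/R = 218 × (19.4 − (-24.3)) / 4.021 = 2369 W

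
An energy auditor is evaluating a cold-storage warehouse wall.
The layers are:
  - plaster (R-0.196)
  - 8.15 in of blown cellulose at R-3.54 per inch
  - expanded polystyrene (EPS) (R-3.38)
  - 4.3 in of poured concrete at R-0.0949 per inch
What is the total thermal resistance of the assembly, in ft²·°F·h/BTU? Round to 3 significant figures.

8.15 × 3.54 = 28.85
4.3 × 0.0949 = 0.4081
R_total = 0.196 + 28.85 + 3.38 + 0.4081 = 32.84 ft²·°F·h/BTU

32.8 ft²·°F·h/BTU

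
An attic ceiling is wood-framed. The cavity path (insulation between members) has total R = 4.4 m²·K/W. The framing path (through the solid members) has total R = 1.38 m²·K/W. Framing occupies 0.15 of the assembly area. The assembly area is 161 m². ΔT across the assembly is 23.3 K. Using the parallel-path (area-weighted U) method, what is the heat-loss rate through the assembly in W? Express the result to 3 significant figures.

U_eff = 0.85/4.4 + 0.15/1.38 = 0.1932 + 0.1087 = 0.3019
R_eff = 1/U_eff = 3.313 m²·K/W
Q = 161 × 23.3 / 3.313 = 1132 W

1130 W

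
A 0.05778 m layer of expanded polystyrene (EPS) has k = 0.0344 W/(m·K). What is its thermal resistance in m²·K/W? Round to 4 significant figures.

R = L/k = 0.05778/0.0344 = 1.6797 m²·K/W

1.680 m²·K/W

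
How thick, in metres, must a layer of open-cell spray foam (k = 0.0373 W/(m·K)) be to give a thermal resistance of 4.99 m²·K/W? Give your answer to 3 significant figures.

0.186 m

L = R·k = 4.99 × 0.0373 = 0.1861 m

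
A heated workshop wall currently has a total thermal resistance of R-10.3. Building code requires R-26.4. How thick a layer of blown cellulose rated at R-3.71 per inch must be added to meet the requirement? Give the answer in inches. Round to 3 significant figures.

4.34 in

ΔR = 26.4 − 10.3 = 16.1 ft²·°F·h/BTU
L = ΔR / (R/in) = 16.1/3.71 = 4.34 in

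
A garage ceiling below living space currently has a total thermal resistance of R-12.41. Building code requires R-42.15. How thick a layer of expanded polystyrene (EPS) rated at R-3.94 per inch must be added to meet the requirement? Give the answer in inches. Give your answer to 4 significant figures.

ΔR = 42.15 − 12.41 = 29.74 ft²·°F·h/BTU
L = ΔR / (R/in) = 29.74/3.94 = 7.5482 in

7.548 in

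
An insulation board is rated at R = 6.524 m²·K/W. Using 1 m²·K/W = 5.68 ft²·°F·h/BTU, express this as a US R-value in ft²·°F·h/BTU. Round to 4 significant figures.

37.06 ft²·°F·h/BTU

R_US = 6.524 × 5.68 = 37.056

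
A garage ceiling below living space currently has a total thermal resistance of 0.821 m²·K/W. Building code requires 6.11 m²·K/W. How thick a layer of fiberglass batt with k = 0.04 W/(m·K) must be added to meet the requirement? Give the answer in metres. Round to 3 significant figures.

0.212 m

ΔR = 6.11 − 0.821 = 5.289 m²·K/W
L = ΔR × k = 5.289 × 0.04 = 0.2116 m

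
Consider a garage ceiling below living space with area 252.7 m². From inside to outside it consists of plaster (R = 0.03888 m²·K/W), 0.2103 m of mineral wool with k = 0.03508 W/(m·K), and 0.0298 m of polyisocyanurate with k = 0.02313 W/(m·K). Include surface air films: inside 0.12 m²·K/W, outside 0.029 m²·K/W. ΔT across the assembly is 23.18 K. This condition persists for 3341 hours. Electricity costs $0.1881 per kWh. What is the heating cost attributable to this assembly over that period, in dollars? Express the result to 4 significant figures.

492.7 dollars

0.2103/0.03508 = 5.9949
0.0298/0.02313 = 1.2884
R_total = 0.12 + 0.03888 + 5.9949 + 1.2884 + 0.029 = 7.4711 m²·K/W
Q = 252.7 × 23.18 / 7.4711 = 784.03 W
E = 784.03 W × 3341 h / 1000 = 2619.4 kWh
Cost = 2619.4 × 0.1881 = $492.72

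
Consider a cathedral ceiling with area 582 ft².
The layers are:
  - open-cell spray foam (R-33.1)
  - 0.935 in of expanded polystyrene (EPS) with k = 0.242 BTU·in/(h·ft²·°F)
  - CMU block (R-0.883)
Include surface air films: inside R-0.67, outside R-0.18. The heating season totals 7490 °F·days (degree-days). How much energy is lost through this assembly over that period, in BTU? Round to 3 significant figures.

0.935/0.242 = 3.864
R_total = 0.67 + 33.1 + 3.864 + 0.883 + 0.18 = 38.7 ft²·°F·h/BTU
E = A × HDD × 24 / R = 582 × 7490 × 24 / 38.7 = 2704000 BTU

2700000 BTU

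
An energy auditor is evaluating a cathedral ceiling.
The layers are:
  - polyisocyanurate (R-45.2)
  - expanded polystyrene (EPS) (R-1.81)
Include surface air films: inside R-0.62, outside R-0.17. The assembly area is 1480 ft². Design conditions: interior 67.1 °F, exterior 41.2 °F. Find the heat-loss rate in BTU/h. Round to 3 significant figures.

R_total = 0.62 + 45.2 + 1.81 + 0.17 = 47.8 ft²·°F·h/BTU
Q = A·ΔT/R = 1480 × (67.1 − 41.2) / 47.8 = 801.9 BTU/h

802 BTU/h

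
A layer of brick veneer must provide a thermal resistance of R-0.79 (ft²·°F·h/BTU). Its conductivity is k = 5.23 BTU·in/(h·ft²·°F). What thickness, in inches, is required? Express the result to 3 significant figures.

4.13 in

L = R × k = 0.79 × 5.23 = 4.132 in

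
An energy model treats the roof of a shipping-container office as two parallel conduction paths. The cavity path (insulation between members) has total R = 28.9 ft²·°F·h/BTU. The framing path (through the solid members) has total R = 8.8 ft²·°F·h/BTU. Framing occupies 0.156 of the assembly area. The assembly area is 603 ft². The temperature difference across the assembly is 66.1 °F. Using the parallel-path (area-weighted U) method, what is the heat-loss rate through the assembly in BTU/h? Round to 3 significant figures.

1870 BTU/h

U_eff = 0.844/28.9 + 0.156/8.8 = 0.0292 + 0.01773 = 0.04693
R_eff = 1/U_eff = 21.31 ft²·°F·h/BTU
Q = 603 × 66.1 / 21.31 = 1871 BTU/h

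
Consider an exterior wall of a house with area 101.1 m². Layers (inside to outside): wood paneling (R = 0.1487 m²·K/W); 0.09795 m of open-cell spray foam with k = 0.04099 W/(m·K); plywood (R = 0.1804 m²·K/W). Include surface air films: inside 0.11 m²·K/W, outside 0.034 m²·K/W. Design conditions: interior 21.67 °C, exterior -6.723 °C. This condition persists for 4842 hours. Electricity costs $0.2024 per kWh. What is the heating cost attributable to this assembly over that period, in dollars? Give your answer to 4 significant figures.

982.7 dollars

0.09795/0.04099 = 2.3896
R_total = 0.11 + 0.1487 + 2.3896 + 0.1804 + 0.034 = 2.8627 m²·K/W
Q = 101.1 × (21.67 − (-6.723)) / 2.8627 = 1002.7 W
E = 1002.7 W × 4842 h / 1000 = 4855.2 kWh
Cost = 4855.2 × 0.2024 = $982.7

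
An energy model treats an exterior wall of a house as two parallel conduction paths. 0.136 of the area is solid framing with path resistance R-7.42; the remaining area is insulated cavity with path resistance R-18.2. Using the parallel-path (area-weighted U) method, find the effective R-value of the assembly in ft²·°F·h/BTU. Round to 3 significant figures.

U_eff = 0.864/18.2 + 0.136/7.42 = 0.04747 + 0.01833 = 0.0658
R_eff = 1/U_eff = 15.2 ft²·°F·h/BTU

15.2 ft²·°F·h/BTU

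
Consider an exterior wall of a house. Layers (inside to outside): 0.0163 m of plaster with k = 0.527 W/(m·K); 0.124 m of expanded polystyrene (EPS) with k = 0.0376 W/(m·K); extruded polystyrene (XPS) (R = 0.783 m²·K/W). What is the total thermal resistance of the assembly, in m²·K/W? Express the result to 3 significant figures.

0.0163/0.527 = 0.03093
0.124/0.0376 = 3.298
R_total = 0.03093 + 3.298 + 0.783 = 4.112 m²·K/W

4.11 m²·K/W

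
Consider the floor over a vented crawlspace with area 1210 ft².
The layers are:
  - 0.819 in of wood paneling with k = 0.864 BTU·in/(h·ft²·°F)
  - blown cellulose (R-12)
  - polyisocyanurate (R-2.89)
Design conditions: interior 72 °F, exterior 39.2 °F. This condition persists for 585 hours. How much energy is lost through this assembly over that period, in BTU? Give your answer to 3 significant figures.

1470000 BTU

0.819/0.864 = 0.9479
R_total = 0.9479 + 12 + 2.89 = 15.84 ft²·°F·h/BTU
Q = 1210 × (72 − 39.2) / 15.84 = 2506 BTU/h
E = 2506 × 585 = 1466000 BTU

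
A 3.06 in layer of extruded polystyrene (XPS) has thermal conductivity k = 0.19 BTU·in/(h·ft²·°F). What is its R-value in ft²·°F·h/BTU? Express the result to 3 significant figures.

R = L/k = 3.06/0.19 = 16.11 ft²·°F·h/BTU

16.1 ft²·°F·h/BTU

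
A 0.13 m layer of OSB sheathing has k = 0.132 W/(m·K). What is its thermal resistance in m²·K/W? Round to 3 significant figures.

0.985 m²·K/W

R = L/k = 0.13/0.132 = 0.9848 m²·K/W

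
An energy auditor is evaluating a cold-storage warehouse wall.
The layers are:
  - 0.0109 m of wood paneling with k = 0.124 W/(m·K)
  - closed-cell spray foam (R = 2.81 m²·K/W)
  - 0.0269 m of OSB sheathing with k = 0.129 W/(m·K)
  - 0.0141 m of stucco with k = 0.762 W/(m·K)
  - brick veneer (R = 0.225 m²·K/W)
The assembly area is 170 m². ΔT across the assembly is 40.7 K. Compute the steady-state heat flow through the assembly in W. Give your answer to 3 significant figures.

2070 W

0.0109/0.124 = 0.0879
0.0269/0.129 = 0.2085
0.0141/0.762 = 0.0185
R_total = 0.0879 + 2.81 + 0.2085 + 0.0185 + 0.225 = 3.35 m²·K/W
Q = A·ΔT/R = 170 × 40.7 / 3.35 = 2065 W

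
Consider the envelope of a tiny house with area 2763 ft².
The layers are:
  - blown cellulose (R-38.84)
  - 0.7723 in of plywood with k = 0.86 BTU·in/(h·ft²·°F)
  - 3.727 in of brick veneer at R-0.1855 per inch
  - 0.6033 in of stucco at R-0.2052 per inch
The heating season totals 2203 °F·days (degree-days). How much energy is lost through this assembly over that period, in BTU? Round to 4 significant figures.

0.7723/0.86 = 0.89802
3.727 × 0.1855 = 0.69136
0.6033 × 0.2052 = 0.1238
R_total = 38.84 + 0.89802 + 0.69136 + 0.1238 = 40.553 ft²·°F·h/BTU
E = A × HDD × 24 / R = 2763 × 2203 × 24 / 40.553 = 3602300 BTU

3602000 BTU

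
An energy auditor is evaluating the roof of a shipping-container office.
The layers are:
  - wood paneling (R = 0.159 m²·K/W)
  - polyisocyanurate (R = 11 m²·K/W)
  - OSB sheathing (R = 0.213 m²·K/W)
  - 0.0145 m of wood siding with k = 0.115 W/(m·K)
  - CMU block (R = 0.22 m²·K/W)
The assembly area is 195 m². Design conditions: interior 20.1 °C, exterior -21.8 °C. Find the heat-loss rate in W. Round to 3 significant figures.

697 W

0.0145/0.115 = 0.1261
R_total = 0.159 + 11 + 0.213 + 0.1261 + 0.22 = 11.72 m²·K/W
Q = A·ΔT/R = 195 × (20.1 − (-21.8)) / 11.72 = 697.3 W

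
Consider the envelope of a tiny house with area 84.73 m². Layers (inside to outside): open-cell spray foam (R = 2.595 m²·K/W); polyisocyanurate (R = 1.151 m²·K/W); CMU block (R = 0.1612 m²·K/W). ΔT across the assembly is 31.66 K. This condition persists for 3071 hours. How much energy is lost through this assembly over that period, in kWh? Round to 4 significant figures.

2108 kWh

R_total = 2.595 + 1.151 + 0.1612 = 3.9072 m²·K/W
Q = 84.73 × 31.66 / 3.9072 = 686.57 W
E = 686.57 W × 3071 h / 1000 = 2108.4 kWh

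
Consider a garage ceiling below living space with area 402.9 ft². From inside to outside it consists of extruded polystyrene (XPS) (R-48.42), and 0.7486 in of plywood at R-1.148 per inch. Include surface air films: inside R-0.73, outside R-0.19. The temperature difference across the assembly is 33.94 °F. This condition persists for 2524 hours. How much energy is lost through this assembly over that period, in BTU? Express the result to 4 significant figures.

687500 BTU

0.7486 × 1.148 = 0.85939
R_total = 0.73 + 48.42 + 0.85939 + 0.19 = 50.199 ft²·°F·h/BTU
Q = 402.9 × 33.94 / 50.199 = 272.4 BTU/h
E = 272.4 × 2524 = 687540 BTU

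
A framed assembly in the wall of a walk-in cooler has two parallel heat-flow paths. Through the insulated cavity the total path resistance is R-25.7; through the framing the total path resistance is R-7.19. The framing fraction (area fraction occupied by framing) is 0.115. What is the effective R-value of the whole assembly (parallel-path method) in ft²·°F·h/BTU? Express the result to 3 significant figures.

19.8 ft²·°F·h/BTU

U_eff = 0.885/25.7 + 0.115/7.19 = 0.03444 + 0.01599 = 0.05043
R_eff = 1/U_eff = 19.83 ft²·°F·h/BTU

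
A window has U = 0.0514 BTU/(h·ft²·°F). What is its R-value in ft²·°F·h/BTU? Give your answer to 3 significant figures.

R = 1/U = 1/0.0514 = 19.46

19.5 ft²·°F·h/BTU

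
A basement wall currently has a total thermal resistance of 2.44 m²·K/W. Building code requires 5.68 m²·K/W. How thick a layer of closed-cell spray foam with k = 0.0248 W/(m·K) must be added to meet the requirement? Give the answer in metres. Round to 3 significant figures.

0.0804 m

ΔR = 5.68 − 2.44 = 3.24 m²·K/W
L = ΔR × k = 3.24 × 0.0248 = 0.08035 m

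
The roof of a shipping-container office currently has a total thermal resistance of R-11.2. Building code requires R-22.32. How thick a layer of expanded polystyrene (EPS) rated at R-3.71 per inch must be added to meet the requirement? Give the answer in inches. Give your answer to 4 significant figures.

ΔR = 22.32 − 11.2 = 11.12 ft²·°F·h/BTU
L = ΔR / (R/in) = 11.12/3.71 = 2.9973 in

2.997 in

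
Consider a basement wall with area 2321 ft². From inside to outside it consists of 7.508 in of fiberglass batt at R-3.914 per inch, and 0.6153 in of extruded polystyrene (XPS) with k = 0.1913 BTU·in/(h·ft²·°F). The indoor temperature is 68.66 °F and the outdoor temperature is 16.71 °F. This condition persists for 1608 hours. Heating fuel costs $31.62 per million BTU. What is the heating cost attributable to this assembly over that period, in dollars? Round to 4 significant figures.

7.508 × 3.914 = 29.386
0.6153/0.1913 = 3.2164
R_total = 29.386 + 3.2164 = 32.603 ft²·°F·h/BTU
Q = 2321 × (68.66 − 16.71) / 32.603 = 3698.3 BTU/h
E = 3698.3 × 1608 = 5946900 BTU
Cost = 5946900/10⁶ × 31.62 = $188.04

188.0 dollars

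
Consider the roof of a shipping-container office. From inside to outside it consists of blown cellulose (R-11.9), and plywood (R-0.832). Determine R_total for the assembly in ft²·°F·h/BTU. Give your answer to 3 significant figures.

12.7 ft²·°F·h/BTU

R_total = 11.9 + 0.832 = 12.73 ft²·°F·h/BTU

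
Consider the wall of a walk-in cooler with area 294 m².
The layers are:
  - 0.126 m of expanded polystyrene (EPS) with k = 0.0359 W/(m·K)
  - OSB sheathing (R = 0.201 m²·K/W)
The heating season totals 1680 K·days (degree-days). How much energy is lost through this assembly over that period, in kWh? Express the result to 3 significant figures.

0.126/0.0359 = 3.51
R_total = 3.51 + 0.201 = 3.711 m²·K/W
E = A × HDD × 24 / R / 1000 = 294 × 1680 × 24 / 3.711 / 1000 = 3195 kWh

3190 kWh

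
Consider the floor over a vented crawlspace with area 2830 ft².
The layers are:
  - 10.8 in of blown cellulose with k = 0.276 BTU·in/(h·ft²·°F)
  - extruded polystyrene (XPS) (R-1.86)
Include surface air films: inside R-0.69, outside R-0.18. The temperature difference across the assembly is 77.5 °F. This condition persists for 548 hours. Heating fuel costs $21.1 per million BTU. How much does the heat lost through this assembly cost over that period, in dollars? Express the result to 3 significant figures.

10.8/0.276 = 39.13
R_total = 0.69 + 39.13 + 1.86 + 0.18 = 41.86 ft²·°F·h/BTU
Q = 2830 × 77.5 / 41.86 = 5239 BTU/h
E = 5239 × 548 = 2871000 BTU
Cost = 2871000/10⁶ × 21.1 = $60.58

60.6 dollars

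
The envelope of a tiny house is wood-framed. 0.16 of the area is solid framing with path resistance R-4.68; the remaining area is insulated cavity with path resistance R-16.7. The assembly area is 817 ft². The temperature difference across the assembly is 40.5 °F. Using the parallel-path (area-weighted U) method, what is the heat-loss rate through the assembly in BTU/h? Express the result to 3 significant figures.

U_eff = 0.84/16.7 + 0.16/4.68 = 0.0503 + 0.03419 = 0.08449
R_eff = 1/U_eff = 11.84 ft²·°F·h/BTU
Q = 817 × 40.5 / 11.84 = 2796 BTU/h

2800 BTU/h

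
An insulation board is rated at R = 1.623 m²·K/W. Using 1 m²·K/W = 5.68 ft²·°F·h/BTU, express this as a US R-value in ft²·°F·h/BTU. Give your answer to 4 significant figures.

R_US = 1.623 × 5.68 = 9.2186

9.219 ft²·°F·h/BTU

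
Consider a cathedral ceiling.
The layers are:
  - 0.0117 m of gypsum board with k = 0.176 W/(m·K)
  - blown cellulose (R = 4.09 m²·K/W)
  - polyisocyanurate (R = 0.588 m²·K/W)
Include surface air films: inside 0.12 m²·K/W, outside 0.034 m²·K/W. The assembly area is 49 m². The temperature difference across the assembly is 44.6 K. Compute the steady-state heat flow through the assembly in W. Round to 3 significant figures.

0.0117/0.176 = 0.06648
R_total = 0.12 + 0.06648 + 4.09 + 0.588 + 0.034 = 4.898 m²·K/W
Q = A·ΔT/R = 49 × 44.6 / 4.898 = 446.1 W

446 W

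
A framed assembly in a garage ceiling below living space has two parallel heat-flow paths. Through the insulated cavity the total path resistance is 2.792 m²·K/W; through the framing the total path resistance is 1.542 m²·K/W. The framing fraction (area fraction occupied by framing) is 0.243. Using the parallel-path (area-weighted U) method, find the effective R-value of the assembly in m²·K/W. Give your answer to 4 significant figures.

U_eff = 0.757/2.792 + 0.243/1.542 = 0.27113 + 0.15759 = 0.42872
R_eff = 1/U_eff = 2.3325 m²·K/W

2.333 m²·K/W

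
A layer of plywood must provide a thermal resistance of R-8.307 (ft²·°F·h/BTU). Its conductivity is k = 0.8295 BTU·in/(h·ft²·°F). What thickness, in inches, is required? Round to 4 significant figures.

L = R × k = 8.307 × 0.8295 = 6.8907 in

6.891 in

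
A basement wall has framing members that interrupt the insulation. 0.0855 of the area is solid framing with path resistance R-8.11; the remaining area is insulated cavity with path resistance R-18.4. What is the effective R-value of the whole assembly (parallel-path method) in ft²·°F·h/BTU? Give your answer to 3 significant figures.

U_eff = 0.9145/18.4 + 0.0855/8.11 = 0.0497 + 0.01054 = 0.06024
R_eff = 1/U_eff = 16.6 ft²·°F·h/BTU

16.6 ft²·°F·h/BTU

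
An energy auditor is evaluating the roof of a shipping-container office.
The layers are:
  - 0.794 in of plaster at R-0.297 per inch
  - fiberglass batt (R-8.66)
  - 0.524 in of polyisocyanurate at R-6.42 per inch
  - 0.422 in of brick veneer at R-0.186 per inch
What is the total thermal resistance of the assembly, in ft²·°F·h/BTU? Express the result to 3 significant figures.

0.794 × 0.297 = 0.2358
0.524 × 6.42 = 3.364
0.422 × 0.186 = 0.07849
R_total = 0.2358 + 8.66 + 3.364 + 0.07849 = 12.34 ft²·°F·h/BTU

12.3 ft²·°F·h/BTU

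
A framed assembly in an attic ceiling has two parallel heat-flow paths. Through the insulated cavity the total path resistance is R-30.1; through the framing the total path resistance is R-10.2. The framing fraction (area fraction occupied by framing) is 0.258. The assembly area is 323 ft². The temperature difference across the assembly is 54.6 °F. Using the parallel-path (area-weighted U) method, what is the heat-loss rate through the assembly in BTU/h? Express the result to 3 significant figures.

U_eff = 0.742/30.1 + 0.258/10.2 = 0.02465 + 0.02529 = 0.04995
R_eff = 1/U_eff = 20.02 ft²·°F·h/BTU
Q = 323 × 54.6 / 20.02 = 880.8 BTU/h

881 BTU/h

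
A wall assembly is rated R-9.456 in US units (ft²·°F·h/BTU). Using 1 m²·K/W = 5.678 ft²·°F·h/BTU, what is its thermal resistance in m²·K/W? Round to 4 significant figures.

R_SI = 9.456/5.678 = 1.6654

1.665 m²·K/W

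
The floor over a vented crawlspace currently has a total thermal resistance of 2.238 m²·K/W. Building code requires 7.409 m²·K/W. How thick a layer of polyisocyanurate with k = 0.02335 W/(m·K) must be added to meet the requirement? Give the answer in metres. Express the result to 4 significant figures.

ΔR = 7.409 − 2.238 = 5.171 m²·K/W
L = ΔR × k = 5.171 × 0.02335 = 0.12074 m

0.1207 m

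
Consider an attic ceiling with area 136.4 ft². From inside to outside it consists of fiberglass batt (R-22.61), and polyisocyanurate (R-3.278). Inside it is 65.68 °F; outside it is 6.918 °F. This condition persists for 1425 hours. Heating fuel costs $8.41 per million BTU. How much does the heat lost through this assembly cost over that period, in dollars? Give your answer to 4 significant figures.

3.710 dollars

R_total = 22.61 + 3.278 = 25.888 ft²·°F·h/BTU
Q = 136.4 × (65.68 − 6.918) / 25.888 = 309.61 BTU/h
E = 309.61 × 1425 = 441190 BTU
Cost = 441190/10⁶ × 8.41 = $3.7104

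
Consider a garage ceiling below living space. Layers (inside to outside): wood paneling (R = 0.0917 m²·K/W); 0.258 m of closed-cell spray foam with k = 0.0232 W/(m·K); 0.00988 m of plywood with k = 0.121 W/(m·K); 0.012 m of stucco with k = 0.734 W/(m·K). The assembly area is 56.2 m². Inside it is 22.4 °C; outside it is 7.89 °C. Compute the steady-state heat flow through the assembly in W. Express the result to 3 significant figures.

0.258/0.0232 = 11.12
0.00988/0.121 = 0.08165
0.012/0.734 = 0.01635
R_total = 0.0917 + 11.12 + 0.08165 + 0.01635 = 11.31 m²·K/W
Q = A·ΔT/R = 56.2 × (22.4 − 7.89) / 11.31 = 72.1 W

72.1 W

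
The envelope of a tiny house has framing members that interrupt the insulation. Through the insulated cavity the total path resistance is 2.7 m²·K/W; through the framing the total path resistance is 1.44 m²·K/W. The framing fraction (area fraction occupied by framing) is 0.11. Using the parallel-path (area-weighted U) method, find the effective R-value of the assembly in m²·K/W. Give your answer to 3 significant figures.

U_eff = 0.89/2.7 + 0.11/1.44 = 0.3296 + 0.07639 = 0.406
R_eff = 1/U_eff = 2.463 m²·K/W

2.46 m²·K/W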